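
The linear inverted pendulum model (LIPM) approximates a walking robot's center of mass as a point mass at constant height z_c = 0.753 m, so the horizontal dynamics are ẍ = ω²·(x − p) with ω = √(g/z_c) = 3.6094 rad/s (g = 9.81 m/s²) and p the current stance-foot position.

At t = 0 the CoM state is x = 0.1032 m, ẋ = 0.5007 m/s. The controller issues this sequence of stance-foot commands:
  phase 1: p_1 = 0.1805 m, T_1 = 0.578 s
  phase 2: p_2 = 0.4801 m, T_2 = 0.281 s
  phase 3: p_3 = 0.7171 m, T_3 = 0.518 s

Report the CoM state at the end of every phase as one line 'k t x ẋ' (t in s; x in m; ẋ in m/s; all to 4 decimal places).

1 0.5780 0.4144 0.9412
2 0.8590 0.6899 1.1846
3 1.3770 1.6658 3.6222

phase 1: p=0.1805, T=0.578, ωT=2.086233, cosh=4.089336, sinh=3.965182; start (x,ẋ)=(0.103200, 0.500700) → end (x,ẋ)=(0.414449, 0.941218)
phase 2: p=0.4801, T=0.281, ωT=1.014241, cosh=1.559974, sinh=1.197297; start (x,ẋ)=(0.414449, 0.941218) → end (x,ẋ)=(0.689903, 1.184563)
phase 3: p=0.7171, T=0.518, ωT=1.869669, cosh=3.320163, sinh=3.165988; start (x,ẋ)=(0.689903, 1.184563) → end (x,ẋ)=(1.665843, 3.622159)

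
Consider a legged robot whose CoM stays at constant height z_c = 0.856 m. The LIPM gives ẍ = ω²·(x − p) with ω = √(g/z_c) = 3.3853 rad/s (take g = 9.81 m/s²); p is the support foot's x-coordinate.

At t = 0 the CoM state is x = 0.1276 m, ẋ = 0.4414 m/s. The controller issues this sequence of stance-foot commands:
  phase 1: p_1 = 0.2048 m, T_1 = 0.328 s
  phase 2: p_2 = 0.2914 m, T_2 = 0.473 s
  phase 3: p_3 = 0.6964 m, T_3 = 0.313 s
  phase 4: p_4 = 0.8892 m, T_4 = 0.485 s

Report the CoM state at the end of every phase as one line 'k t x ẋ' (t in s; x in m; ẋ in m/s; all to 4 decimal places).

1 0.3280 0.2513 0.3890
2 0.8010 0.4614 0.6812
3 1.1140 0.5720 0.0909
4 1.5990 0.1062 -2.4253

phase 1: p=0.2048, T=0.328, ωT=1.110378, cosh=1.682471, sinh=1.353036; start (x,ẋ)=(0.127600, 0.441400) → end (x,ẋ)=(0.251332, 0.389033)
phase 2: p=0.2914, T=0.473, ωT=1.601247, cosh=2.580429, sinh=2.378784; start (x,ẋ)=(0.251332, 0.389033) → end (x,ẋ)=(0.461373, 0.681208)
phase 3: p=0.6964, T=0.313, ωT=1.059599, cosh=1.615904, sinh=1.269309; start (x,ẋ)=(0.461373, 0.681208) → end (x,ẋ)=(0.572036, 0.090858)
phase 4: p=0.8892, T=0.485, ωT=1.641871, cosh=2.679219, sinh=2.485602; start (x,ẋ)=(0.572036, 0.090858) → end (x,ẋ)=(0.106160, -2.425346)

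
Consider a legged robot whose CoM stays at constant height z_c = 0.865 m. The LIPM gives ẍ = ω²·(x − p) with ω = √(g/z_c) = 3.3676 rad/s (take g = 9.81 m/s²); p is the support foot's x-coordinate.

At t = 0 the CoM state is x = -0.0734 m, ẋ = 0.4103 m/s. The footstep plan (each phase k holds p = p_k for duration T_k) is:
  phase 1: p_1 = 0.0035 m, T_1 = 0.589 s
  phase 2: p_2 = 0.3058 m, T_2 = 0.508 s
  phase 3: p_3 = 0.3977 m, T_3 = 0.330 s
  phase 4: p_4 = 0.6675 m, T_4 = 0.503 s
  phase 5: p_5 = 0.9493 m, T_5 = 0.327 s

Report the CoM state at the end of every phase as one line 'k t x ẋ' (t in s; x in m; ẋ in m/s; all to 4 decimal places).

1 0.5890 0.1531 0.5960
2 1.0970 0.3433 0.3269
3 1.4270 0.4376 0.3021
4 1.9300 0.2567 -1.1856
5 2.2570 -0.6784 -5.1001

phase 1: p=0.0035, T=0.589, ωT=1.983516, cosh=3.702920, sinh=3.565336; start (x,ẋ)=(-0.073400, 0.410300) → end (x,ẋ)=(0.153137, 0.595999)
phase 2: p=0.3058, T=0.508, ωT=1.710741, cosh=2.856895, sinh=2.676163; start (x,ẋ)=(0.153137, 0.595999) → end (x,ẋ)=(0.343286, 0.326870)
phase 3: p=0.3977, T=0.330, ωT=1.111308, cosh=1.683729, sinh=1.354601; start (x,ẋ)=(0.343286, 0.326870) → end (x,ẋ)=(0.437564, 0.302138)
phase 4: p=0.6675, T=0.503, ωT=1.693903, cosh=2.812237, sinh=2.628436; start (x,ẋ)=(0.437564, 0.302138) → end (x,ẋ)=(0.256685, -1.185605)
phase 5: p=0.9493, T=0.327, ωT=1.101205, cosh=1.670129, sinh=1.337659; start (x,ẋ)=(0.256685, -1.185605) → end (x,ẋ)=(-0.678396, -5.100138)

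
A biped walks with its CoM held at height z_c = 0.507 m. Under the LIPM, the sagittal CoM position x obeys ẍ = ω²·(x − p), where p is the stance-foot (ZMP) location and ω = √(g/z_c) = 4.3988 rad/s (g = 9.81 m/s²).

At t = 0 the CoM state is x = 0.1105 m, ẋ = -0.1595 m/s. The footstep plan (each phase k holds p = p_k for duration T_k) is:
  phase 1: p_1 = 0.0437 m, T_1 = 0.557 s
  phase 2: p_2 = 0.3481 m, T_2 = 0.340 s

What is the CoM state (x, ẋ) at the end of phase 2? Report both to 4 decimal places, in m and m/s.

x = 0.4255, ẋ = 0.6320

phase 1: p=0.0437, T=0.557, ωT=2.450132, cosh=5.838077, sinh=5.751795; start (x,ẋ)=(0.110500, -0.159500) → end (x,ẋ)=(0.225124, 0.758933)
phase 2: p=0.3481, T=0.340, ωT=1.495592, cosh=2.343047, sinh=2.118931; start (x,ẋ)=(0.225124, 0.758933) → end (x,ẋ)=(0.425545, 0.631988)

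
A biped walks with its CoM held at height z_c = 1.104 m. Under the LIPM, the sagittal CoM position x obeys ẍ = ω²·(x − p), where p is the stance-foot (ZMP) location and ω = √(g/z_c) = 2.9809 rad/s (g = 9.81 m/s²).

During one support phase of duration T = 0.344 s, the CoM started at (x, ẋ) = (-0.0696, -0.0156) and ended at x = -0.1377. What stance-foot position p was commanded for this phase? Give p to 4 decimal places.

p = 0.0381

ωT = 2.9809·0.344 = 1.025430; cosh(ωT) = 1.573468, sinh(ωT) = 1.214825
x(T) = p + (x₀−p)·cosh(ωT) + (ẋ₀/ω)·sinh(ωT) ⇒ p·(1 − cosh) = x(T) − x₀·cosh − (ẋ₀/ω)·sinh
numerator   = -0.1377 − (-0.0696)·1.573468 − (-0.0156/2.9809)·1.214825 = -0.021829
denominator = 1 − 1.573468 = -0.573468
p = -0.021829 / -0.573468 = 0.0381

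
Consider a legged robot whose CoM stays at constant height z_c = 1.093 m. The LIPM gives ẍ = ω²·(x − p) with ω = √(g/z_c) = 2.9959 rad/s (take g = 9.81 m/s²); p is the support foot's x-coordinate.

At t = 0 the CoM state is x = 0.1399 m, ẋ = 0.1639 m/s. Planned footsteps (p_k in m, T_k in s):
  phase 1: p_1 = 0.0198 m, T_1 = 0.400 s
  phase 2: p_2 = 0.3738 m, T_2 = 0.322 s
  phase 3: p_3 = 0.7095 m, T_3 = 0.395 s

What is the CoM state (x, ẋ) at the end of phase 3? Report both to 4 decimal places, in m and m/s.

x = 1.0563, ẋ = 1.4638

phase 1: p=0.0198, T=0.400, ωT=1.198360, cosh=1.808182, sinh=1.506494; start (x,ẋ)=(0.139900, 0.163900) → end (x,ẋ)=(0.319380, 0.838409)
phase 2: p=0.3738, T=0.322, ωT=0.964680, cosh=1.502526, sinh=1.121421; start (x,ẋ)=(0.319380, 0.838409) → end (x,ẋ)=(0.605865, 1.076899)
phase 3: p=0.7095, T=0.395, ωT=1.183380, cosh=1.785818, sinh=1.479576; start (x,ẋ)=(0.605865, 1.076899) → end (x,ẋ)=(1.056271, 1.463766)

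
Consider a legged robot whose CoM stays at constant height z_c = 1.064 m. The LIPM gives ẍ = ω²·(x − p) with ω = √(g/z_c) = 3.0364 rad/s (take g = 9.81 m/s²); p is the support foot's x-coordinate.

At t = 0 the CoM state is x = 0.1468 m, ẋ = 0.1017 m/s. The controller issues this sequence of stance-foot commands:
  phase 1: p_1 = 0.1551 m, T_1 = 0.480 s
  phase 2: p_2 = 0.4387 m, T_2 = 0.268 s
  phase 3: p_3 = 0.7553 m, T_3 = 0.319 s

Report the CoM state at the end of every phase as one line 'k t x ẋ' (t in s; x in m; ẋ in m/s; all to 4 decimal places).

phase 1: p=0.1551, T=0.480, ωT=1.457472, cosh=2.263956, sinh=2.031132; start (x,ẋ)=(0.146800, 0.101700) → end (x,ẋ)=(0.204339, 0.179055)
phase 2: p=0.4387, T=0.268, ωT=0.813755, cosh=1.349778, sinh=0.906587; start (x,ẋ)=(0.204339, 0.179055) → end (x,ẋ)=(0.175826, -0.403455)
phase 3: p=0.7553, T=0.319, ωT=0.968612, cosh=1.506947, sinh=1.127337; start (x,ẋ)=(0.175826, -0.403455) → end (x,ẋ)=(-0.267729, -2.591552)

1 0.4800 0.2043 0.1791
2 0.7480 0.1758 -0.4035
3 1.0670 -0.2677 -2.5916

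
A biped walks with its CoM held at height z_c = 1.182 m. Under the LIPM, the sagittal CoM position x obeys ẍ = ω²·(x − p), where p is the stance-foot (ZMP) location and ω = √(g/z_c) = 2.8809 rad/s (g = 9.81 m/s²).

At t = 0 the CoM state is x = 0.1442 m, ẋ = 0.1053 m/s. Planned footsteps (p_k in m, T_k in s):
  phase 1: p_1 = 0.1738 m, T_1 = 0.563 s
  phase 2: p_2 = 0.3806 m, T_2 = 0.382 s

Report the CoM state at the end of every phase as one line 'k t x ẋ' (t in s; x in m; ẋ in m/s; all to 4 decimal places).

phase 1: p=0.1738, T=0.563, ωT=1.621947, cosh=2.630225, sinh=2.432711; start (x,ẋ)=(0.144200, 0.105300) → end (x,ẋ)=(0.184864, 0.069514)
phase 2: p=0.3806, T=0.382, ωT=1.100504, cosh=1.669192, sinh=1.336488; start (x,ẋ)=(0.184864, 0.069514) → end (x,ẋ)=(0.086127, -0.637609)

1 0.5630 0.1849 0.0695
2 0.9450 0.0861 -0.6376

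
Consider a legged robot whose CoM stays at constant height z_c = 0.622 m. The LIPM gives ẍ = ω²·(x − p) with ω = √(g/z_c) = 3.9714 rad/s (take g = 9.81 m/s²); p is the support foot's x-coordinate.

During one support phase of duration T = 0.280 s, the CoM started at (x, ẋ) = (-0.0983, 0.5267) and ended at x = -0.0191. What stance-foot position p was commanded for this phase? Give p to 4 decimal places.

ωT = 3.9714·0.280 = 1.111992; cosh(ωT) = 1.684656, sinh(ωT) = 1.355753
x(T) = p + (x₀−p)·cosh(ωT) + (ẋ₀/ω)·sinh(ωT) ⇒ p·(1 − cosh) = x(T) − x₀·cosh − (ẋ₀/ω)·sinh
numerator   = -0.0191 − (-0.0983)·1.684656 − (0.5267/3.9714)·1.355753 = -0.033303
denominator = 1 − 1.684656 = -0.684656
p = -0.033303 / -0.684656 = 0.0486

p = 0.0486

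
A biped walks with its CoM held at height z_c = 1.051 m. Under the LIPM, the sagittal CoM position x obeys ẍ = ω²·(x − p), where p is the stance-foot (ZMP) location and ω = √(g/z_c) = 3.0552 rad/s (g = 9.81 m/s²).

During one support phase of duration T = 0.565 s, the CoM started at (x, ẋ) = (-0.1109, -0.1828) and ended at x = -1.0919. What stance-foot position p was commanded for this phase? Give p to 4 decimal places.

ωT = 3.0552·0.565 = 1.726188; cosh(ωT) = 2.898577, sinh(ωT) = 2.720616
x(T) = p + (x₀−p)·cosh(ωT) + (ẋ₀/ω)·sinh(ωT) ⇒ p·(1 − cosh) = x(T) − x₀·cosh − (ẋ₀/ω)·sinh
numerator   = -1.0919 − (-0.1109)·2.898577 − (-0.1828/3.0552)·2.720616 = -0.607667
denominator = 1 − 2.898577 = -1.898577
p = -0.607667 / -1.898577 = 0.3201

p = 0.3201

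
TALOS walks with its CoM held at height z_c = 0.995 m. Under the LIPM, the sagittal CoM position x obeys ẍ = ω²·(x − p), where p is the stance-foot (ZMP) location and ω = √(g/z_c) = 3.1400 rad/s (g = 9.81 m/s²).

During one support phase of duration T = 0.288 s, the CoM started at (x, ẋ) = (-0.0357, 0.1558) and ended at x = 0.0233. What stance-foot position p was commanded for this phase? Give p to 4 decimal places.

ωT = 3.1400·0.288 = 0.904320; cosh(ωT) = 1.437534, sinh(ωT) = 1.032717
x(T) = p + (x₀−p)·cosh(ωT) + (ẋ₀/ω)·sinh(ωT) ⇒ p·(1 − cosh) = x(T) − x₀·cosh − (ẋ₀/ω)·sinh
numerator   = 0.0233 − (-0.0357)·1.437534 − (0.1558/3.1400)·1.032717 = 0.023379
denominator = 1 − 1.437534 = -0.437534
p = 0.023379 / -0.437534 = -0.0534

p = -0.0534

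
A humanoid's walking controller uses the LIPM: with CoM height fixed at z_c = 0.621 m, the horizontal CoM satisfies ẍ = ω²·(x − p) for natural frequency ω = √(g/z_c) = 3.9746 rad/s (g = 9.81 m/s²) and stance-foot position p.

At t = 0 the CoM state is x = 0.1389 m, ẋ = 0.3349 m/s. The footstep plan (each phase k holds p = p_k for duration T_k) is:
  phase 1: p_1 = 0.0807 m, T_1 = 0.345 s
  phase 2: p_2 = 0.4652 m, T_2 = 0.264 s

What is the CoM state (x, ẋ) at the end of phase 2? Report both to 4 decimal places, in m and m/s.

x = 0.6492, ẋ = 1.2757

phase 1: p=0.0807, T=0.345, ωT=1.371237, cosh=2.097007, sinh=1.843214; start (x,ẋ)=(0.138900, 0.334900) → end (x,ẋ)=(0.358055, 1.128663)
phase 2: p=0.4652, T=0.264, ωT=1.049294, cosh=1.602910, sinh=1.252725; start (x,ẋ)=(0.358055, 1.128663) → end (x,ẋ)=(0.649192, 1.275663)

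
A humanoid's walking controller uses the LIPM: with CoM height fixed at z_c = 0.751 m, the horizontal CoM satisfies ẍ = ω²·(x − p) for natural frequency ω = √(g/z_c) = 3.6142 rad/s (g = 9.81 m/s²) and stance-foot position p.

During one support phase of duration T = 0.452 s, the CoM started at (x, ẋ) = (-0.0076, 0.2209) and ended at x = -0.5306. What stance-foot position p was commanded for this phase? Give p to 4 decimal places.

p = 0.3985

ωT = 3.6142·0.452 = 1.633618; cosh(ωT) = 2.658799, sinh(ωT) = 2.463577
x(T) = p + (x₀−p)·cosh(ωT) + (ẋ₀/ω)·sinh(ωT) ⇒ p·(1 − cosh) = x(T) − x₀·cosh − (ẋ₀/ω)·sinh
numerator   = -0.5306 − (-0.0076)·2.658799 − (0.2209/3.6142)·2.463577 = -0.660967
denominator = 1 − 2.658799 = -1.658799
p = -0.660967 / -1.658799 = 0.3985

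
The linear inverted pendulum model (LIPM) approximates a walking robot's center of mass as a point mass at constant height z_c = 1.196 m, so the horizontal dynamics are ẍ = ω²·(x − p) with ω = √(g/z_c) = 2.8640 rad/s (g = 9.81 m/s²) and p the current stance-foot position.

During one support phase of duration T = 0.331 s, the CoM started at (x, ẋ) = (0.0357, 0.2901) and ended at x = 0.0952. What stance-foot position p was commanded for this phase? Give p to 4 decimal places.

ωT = 2.8640·0.331 = 0.947984; cosh(ωT) = 1.484012, sinh(ωT) = 1.096490
x(T) = p + (x₀−p)·cosh(ωT) + (ẋ₀/ω)·sinh(ωT) ⇒ p·(1 − cosh) = x(T) − x₀·cosh − (ẋ₀/ω)·sinh
numerator   = 0.0952 − (0.0357)·1.484012 − (0.2901/2.8640)·1.096490 = -0.068845
denominator = 1 − 1.484012 = -0.484012
p = -0.068845 / -0.484012 = 0.1422

p = 0.1422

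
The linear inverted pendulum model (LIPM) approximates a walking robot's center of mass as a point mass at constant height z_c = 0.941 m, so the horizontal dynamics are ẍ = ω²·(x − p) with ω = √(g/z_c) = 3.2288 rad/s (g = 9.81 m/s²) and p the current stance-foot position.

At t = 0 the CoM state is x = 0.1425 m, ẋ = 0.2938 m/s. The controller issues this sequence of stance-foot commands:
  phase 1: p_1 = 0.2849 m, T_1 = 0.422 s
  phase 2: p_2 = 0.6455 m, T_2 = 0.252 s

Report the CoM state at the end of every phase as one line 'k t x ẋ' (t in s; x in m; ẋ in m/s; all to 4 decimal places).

1 0.4220 0.1546 -0.2277
2 0.6740 -0.0810 -1.7440

phase 1: p=0.2849, T=0.422, ωT=1.362554, cosh=2.081081, sinh=1.825075; start (x,ẋ)=(0.142500, 0.293800) → end (x,ẋ)=(0.154624, -0.227713)
phase 2: p=0.6455, T=0.252, ωT=0.813658, cosh=1.349689, sinh=0.906456; start (x,ẋ)=(0.154624, -0.227713) → end (x,ẋ)=(-0.080958, -1.744020)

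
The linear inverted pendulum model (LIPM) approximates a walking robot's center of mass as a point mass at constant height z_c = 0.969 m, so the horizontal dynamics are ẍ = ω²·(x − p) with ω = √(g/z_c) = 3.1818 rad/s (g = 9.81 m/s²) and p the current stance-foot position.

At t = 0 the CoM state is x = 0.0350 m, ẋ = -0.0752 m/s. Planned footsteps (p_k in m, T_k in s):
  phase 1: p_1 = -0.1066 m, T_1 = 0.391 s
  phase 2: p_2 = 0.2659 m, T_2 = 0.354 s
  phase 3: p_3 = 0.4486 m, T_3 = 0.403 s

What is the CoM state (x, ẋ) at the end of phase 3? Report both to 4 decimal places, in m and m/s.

x = 0.2840, ẋ = -0.2695

phase 1: p=-0.1066, T=0.391, ωT=1.244084, cosh=1.878980, sinh=1.590775; start (x,ẋ)=(0.035000, -0.075200) → end (x,ẋ)=(0.121866, 0.575413)
phase 2: p=0.2659, T=0.354, ωT=1.126357, cosh=1.704306, sinh=1.380094; start (x,ẋ)=(0.121866, 0.575413) → end (x,ẋ)=(0.270006, 0.348202)
phase 3: p=0.4486, T=0.403, ωT=1.282265, cosh=1.941102, sinh=1.663694; start (x,ẋ)=(0.270006, 0.348202) → end (x,ẋ)=(0.283998, -0.269499)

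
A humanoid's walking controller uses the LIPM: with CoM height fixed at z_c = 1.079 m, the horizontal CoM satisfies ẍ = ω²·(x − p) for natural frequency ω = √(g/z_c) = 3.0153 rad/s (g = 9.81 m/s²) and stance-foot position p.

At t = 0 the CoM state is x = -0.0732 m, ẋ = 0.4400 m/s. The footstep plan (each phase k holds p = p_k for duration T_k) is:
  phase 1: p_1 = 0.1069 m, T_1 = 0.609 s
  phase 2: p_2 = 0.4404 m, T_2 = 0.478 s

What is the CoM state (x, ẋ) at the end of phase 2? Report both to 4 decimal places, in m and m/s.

x = -0.7630, ẋ = -3.3536

phase 1: p=0.1069, T=0.609, ωT=1.836318, cosh=3.216399, sinh=3.056996; start (x,ẋ)=(-0.073200, 0.440000) → end (x,ẋ)=(-0.026289, -0.244903)
phase 2: p=0.4404, T=0.478, ωT=1.441313, cosh=2.231430, sinh=1.994813; start (x,ẋ)=(-0.026289, -0.244903) → end (x,ẋ)=(-0.763003, -3.353600)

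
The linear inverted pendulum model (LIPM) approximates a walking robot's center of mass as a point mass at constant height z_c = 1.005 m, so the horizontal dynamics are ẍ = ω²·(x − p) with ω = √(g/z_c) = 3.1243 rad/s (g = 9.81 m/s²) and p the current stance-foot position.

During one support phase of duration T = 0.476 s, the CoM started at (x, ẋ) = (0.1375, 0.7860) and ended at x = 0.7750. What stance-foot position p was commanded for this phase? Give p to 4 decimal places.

p = 0.0550

ωT = 3.1243·0.476 = 1.487167; cosh(ωT) = 2.325277, sinh(ωT) = 2.099265
x(T) = p + (x₀−p)·cosh(ωT) + (ẋ₀/ω)·sinh(ωT) ⇒ p·(1 − cosh) = x(T) − x₀·cosh − (ẋ₀/ω)·sinh
numerator   = 0.7750 − (0.1375)·2.325277 − (0.7860/3.1243)·2.099265 = -0.072851
denominator = 1 − 2.325277 = -1.325277
p = -0.072851 / -1.325277 = 0.0550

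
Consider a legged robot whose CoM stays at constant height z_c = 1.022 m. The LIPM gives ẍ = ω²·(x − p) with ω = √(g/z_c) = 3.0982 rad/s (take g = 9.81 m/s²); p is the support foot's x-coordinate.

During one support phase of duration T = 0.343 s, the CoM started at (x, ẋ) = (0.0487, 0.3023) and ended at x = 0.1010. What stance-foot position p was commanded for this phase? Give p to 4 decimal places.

ωT = 3.0982·0.343 = 1.062683; cosh(ωT) = 1.619826, sinh(ωT) = 1.274298
x(T) = p + (x₀−p)·cosh(ωT) + (ẋ₀/ω)·sinh(ωT) ⇒ p·(1 − cosh) = x(T) − x₀·cosh − (ẋ₀/ω)·sinh
numerator   = 0.1010 − (0.0487)·1.619826 − (0.3023/3.0982)·1.274298 = -0.102222
denominator = 1 − 1.619826 = -0.619826
p = -0.102222 / -0.619826 = 0.1649

p = 0.1649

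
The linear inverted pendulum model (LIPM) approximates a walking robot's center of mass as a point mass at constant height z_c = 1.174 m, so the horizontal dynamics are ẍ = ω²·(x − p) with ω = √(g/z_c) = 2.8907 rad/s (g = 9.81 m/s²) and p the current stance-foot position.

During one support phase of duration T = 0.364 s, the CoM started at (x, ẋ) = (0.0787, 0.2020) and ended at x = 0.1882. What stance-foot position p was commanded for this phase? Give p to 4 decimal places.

p = 0.0430

ωT = 2.8907·0.364 = 1.052215; cosh(ωT) = 1.606575, sinh(ωT) = 1.257412
x(T) = p + (x₀−p)·cosh(ωT) + (ẋ₀/ω)·sinh(ωT) ⇒ p·(1 − cosh) = x(T) − x₀·cosh − (ẋ₀/ω)·sinh
numerator   = 0.1882 − (0.0787)·1.606575 − (0.2020/2.8907)·1.257412 = -0.026105
denominator = 1 − 1.606575 = -0.606575
p = -0.026105 / -0.606575 = 0.0430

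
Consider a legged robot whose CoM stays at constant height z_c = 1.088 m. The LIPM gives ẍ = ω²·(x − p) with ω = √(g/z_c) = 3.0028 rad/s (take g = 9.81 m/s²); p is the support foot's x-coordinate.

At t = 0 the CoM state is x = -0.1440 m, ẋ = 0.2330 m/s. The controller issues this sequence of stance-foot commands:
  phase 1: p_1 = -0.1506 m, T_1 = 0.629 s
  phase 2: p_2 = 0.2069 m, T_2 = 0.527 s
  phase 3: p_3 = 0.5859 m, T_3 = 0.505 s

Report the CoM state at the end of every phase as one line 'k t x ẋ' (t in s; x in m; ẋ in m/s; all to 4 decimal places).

phase 1: p=-0.1506, T=0.629, ωT=1.888761, cosh=3.381216, sinh=3.229957; start (x,ẋ)=(-0.144000, 0.233000) → end (x,ẋ)=(0.122342, 0.851836)
phase 2: p=0.2069, T=0.527, ωT=1.582476, cosh=2.536228, sinh=2.330762; start (x,ẋ)=(0.122342, 0.851836) → end (x,ẋ)=(0.653634, 1.568646)
phase 3: p=0.5859, T=0.505, ωT=1.516414, cosh=2.387678, sinh=2.168180; start (x,ẋ)=(0.653634, 1.568646) → end (x,ẋ)=(1.880273, 4.186412)

1 0.6290 0.1223 0.8518
2 1.1560 0.6536 1.5686
3 1.6610 1.8803 4.1864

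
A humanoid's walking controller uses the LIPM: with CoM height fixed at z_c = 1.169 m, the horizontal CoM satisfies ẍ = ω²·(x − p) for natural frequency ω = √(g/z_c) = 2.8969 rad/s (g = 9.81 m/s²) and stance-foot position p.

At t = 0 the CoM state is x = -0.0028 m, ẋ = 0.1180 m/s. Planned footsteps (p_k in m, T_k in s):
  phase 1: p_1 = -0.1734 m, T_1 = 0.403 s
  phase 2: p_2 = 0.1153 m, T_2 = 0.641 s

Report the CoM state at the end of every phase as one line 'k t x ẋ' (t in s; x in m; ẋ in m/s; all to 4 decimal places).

1 0.4030 0.1864 0.9252
2 1.0440 1.3462 3.6782

phase 1: p=-0.1734, T=0.403, ωT=1.167451, cosh=1.762474, sinh=1.451315; start (x,ẋ)=(-0.002800, 0.118000) → end (x,ẋ)=(0.186395, 0.925228)
phase 2: p=0.1153, T=0.641, ωT=1.856913, cosh=3.280045, sinh=3.123891; start (x,ẋ)=(0.186395, 0.925228) → end (x,ẋ)=(1.346220, 3.678169)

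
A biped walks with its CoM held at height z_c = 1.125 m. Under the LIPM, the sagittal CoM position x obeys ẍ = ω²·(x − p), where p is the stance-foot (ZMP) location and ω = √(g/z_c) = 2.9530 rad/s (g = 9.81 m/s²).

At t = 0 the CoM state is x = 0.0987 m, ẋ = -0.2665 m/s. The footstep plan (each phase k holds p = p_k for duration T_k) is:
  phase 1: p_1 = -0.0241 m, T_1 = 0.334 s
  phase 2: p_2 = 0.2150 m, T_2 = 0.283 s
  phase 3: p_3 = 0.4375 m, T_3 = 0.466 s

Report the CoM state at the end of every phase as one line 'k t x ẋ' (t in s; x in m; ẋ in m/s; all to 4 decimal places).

phase 1: p=-0.0241, T=0.334, ωT=0.986302, cosh=1.527127, sinh=1.154174; start (x,ẋ)=(0.098700, -0.266500) → end (x,ẋ)=(0.059270, 0.011557)
phase 2: p=0.2150, T=0.283, ωT=0.835699, cosh=1.369998, sinh=0.936427; start (x,ẋ)=(0.059270, 0.011557) → end (x,ẋ)=(0.005315, -0.414802)
phase 3: p=0.4375, T=0.466, ωT=1.376098, cosh=2.105992, sinh=1.853430; start (x,ẋ)=(0.005315, -0.414802) → end (x,ẋ)=(-0.733025, -3.238994)

1 0.3340 0.0593 0.0116
2 0.6170 0.0053 -0.4148
3 1.0830 -0.7330 -3.2390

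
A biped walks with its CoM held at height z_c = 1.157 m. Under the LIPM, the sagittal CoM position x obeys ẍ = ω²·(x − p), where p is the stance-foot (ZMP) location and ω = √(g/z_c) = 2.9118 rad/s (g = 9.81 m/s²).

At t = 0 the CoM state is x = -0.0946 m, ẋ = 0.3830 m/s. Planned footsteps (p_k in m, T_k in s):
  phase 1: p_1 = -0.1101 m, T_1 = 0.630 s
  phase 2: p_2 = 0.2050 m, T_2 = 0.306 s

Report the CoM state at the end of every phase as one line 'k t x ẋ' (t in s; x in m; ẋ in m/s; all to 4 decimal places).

1 0.6300 0.3410 1.3674
2 0.9360 0.8746 2.3484

phase 1: p=-0.1101, T=0.630, ωT=1.834434, cosh=3.210646, sinh=3.050943; start (x,ẋ)=(-0.094600, 0.383000) → end (x,ẋ)=(0.340967, 1.367375)
phase 2: p=0.2050, T=0.306, ωT=0.891011, cosh=1.423917, sinh=1.013676; start (x,ẋ)=(0.340967, 1.367375) → end (x,ẋ)=(0.874626, 2.348352)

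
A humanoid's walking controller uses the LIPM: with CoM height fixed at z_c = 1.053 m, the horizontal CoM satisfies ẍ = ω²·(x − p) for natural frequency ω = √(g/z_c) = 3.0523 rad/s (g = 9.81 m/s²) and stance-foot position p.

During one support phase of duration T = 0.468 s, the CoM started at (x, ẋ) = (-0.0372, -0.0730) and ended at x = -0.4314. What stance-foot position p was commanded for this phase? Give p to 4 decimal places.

ωT = 3.0523·0.468 = 1.428476; cosh(ωT) = 2.206006, sinh(ωT) = 1.966332
x(T) = p + (x₀−p)·cosh(ωT) + (ẋ₀/ω)·sinh(ωT) ⇒ p·(1 − cosh) = x(T) − x₀·cosh − (ẋ₀/ω)·sinh
numerator   = -0.4314 − (-0.0372)·2.206006 − (-0.0730/3.0523)·1.966332 = -0.302309
denominator = 1 − 2.206006 = -1.206006
p = -0.302309 / -1.206006 = 0.2507

p = 0.2507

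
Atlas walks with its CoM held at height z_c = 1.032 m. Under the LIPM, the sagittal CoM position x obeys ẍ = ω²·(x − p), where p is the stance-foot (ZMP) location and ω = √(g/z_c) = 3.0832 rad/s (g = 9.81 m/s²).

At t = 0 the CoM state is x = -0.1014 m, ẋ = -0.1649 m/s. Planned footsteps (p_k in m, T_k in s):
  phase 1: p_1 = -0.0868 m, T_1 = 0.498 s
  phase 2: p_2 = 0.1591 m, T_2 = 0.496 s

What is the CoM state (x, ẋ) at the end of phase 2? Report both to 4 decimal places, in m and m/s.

phase 1: p=-0.0868, T=0.498, ωT=1.535434, cosh=2.429350, sinh=2.213988; start (x,ẋ)=(-0.101400, -0.164900) → end (x,ẋ)=(-0.240680, -0.500262)
phase 2: p=0.1591, T=0.496, ωT=1.529267, cosh=2.415744, sinh=2.199050; start (x,ẋ)=(-0.240680, -0.500262) → end (x,ẋ)=(-1.163471, -3.919058)

x = -1.1635, ẋ = -3.9191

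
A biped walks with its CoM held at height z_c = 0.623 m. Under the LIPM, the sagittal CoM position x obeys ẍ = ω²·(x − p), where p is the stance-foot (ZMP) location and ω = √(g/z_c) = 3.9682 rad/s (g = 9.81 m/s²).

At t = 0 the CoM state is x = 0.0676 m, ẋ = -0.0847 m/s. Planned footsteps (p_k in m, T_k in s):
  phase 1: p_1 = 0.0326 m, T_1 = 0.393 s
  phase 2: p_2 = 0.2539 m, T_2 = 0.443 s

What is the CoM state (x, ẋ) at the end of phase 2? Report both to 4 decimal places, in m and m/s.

phase 1: p=0.0326, T=0.393, ωT=1.559503, cosh=2.483348, sinh=2.273107; start (x,ẋ)=(0.067600, -0.084700) → end (x,ẋ)=(0.070998, 0.105365)
phase 2: p=0.2539, T=0.443, ωT=1.757913, cosh=2.986361, sinh=2.813956; start (x,ẋ)=(0.070998, 0.105365) → end (x,ẋ)=(-0.217593, -1.727682)

x = -0.2176, ẋ = -1.7277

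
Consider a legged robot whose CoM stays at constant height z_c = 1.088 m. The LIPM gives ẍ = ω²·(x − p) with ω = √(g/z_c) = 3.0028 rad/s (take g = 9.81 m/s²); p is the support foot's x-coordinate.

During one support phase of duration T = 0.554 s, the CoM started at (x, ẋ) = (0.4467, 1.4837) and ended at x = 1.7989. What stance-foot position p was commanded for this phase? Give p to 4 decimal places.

p = 0.3919

ωT = 3.0028·0.554 = 1.663551; cosh(ωT) = 2.733743, sinh(ωT) = 2.544278
x(T) = p + (x₀−p)·cosh(ωT) + (ẋ₀/ω)·sinh(ωT) ⇒ p·(1 − cosh) = x(T) − x₀·cosh − (ẋ₀/ω)·sinh
numerator   = 1.7989 − (0.4467)·2.733743 − (1.4837/3.0028)·2.544278 = -0.679405
denominator = 1 − 2.733743 = -1.733743
p = -0.679405 / -1.733743 = 0.3919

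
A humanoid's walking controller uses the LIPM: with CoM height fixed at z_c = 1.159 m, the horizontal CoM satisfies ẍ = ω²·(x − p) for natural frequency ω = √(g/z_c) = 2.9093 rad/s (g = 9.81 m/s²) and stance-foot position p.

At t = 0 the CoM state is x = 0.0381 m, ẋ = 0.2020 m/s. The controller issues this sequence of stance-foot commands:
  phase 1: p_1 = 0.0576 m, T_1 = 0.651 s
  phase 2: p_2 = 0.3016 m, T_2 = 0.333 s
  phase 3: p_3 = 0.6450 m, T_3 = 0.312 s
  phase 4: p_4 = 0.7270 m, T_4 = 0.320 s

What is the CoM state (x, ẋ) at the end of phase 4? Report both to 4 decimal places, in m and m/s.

phase 1: p=0.0576, T=0.651, ωT=1.893954, cosh=3.398036, sinh=3.247560; start (x,ẋ)=(0.038100, 0.202000) → end (x,ẋ)=(0.216825, 0.502165)
phase 2: p=0.3016, T=0.333, ωT=0.968797, cosh=1.507156, sinh=1.127617; start (x,ẋ)=(0.216825, 0.502165) → end (x,ẋ)=(0.368464, 0.478728)
phase 3: p=0.6450, T=0.312, ωT=0.907702, cosh=1.441035, sinh=1.037584; start (x,ẋ)=(0.368464, 0.478728) → end (x,ẋ)=(0.417238, -0.144898)
phase 4: p=0.7270, T=0.320, ωT=0.930976, cosh=1.465576, sinh=1.071408; start (x,ẋ)=(0.417238, -0.144898) → end (x,ẋ)=(0.219659, -1.177902)

x = 0.2197, ẋ = -1.1779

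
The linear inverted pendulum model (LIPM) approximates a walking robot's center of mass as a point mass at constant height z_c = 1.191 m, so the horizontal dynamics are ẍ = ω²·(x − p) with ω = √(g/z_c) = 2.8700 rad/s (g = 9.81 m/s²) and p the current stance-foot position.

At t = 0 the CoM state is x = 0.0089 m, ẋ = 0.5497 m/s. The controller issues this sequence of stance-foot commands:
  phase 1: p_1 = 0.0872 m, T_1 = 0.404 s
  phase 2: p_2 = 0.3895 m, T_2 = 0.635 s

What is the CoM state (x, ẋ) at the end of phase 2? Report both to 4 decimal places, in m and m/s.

x = 0.5399, ẋ = 0.6111

phase 1: p=0.0872, T=0.404, ωT=1.159480, cosh=1.750962, sinh=1.437313; start (x,ẋ)=(0.008900, 0.549700) → end (x,ẋ)=(0.225393, 0.639509)
phase 2: p=0.3895, T=0.635, ωT=1.822450, cosh=3.174314, sinh=3.012684; start (x,ẋ)=(0.225393, 0.639509) → end (x,ẋ)=(0.539875, 0.611065)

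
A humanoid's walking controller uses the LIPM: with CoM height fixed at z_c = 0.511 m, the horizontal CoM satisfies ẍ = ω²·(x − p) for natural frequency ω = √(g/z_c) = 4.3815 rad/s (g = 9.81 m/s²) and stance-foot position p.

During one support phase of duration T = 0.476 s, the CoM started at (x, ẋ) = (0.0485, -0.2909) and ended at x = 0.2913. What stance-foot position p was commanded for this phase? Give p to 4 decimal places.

ωT = 4.3815·0.476 = 2.085594; cosh(ωT) = 4.086802, sinh(ωT) = 3.962569
x(T) = p + (x₀−p)·cosh(ωT) + (ẋ₀/ω)·sinh(ωT) ⇒ p·(1 − cosh) = x(T) − x₀·cosh − (ẋ₀/ω)·sinh
numerator   = 0.2913 − (0.0485)·4.086802 − (-0.2909/4.3815)·3.962569 = 0.356176
denominator = 1 − 4.086802 = -3.086802
p = 0.356176 / -3.086802 = -0.1154

p = -0.1154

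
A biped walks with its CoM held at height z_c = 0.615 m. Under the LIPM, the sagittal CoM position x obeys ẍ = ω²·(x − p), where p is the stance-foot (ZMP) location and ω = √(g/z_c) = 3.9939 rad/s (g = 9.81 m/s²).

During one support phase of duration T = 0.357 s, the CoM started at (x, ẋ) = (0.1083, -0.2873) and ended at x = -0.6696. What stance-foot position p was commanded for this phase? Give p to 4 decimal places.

ωT = 3.9939·0.357 = 1.425822; cosh(ωT) = 2.200795, sinh(ωT) = 1.960484
x(T) = p + (x₀−p)·cosh(ωT) + (ẋ₀/ω)·sinh(ωT) ⇒ p·(1 − cosh) = x(T) − x₀·cosh − (ẋ₀/ω)·sinh
numerator   = -0.6696 − (0.1083)·2.200795 − (-0.2873/3.9939)·1.960484 = -0.766919
denominator = 1 − 2.200795 = -1.200795
p = -0.766919 / -1.200795 = 0.6387

p = 0.6387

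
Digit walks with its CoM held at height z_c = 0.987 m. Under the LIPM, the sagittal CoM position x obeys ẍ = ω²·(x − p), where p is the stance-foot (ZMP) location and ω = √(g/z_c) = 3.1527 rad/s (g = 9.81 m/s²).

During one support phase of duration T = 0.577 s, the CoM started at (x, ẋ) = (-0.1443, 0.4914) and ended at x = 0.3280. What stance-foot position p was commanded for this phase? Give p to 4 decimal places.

p = -0.1463

ωT = 3.1527·0.577 = 1.819108; cosh(ωT) = 3.164263, sinh(ωT) = 3.002092
x(T) = p + (x₀−p)·cosh(ωT) + (ẋ₀/ω)·sinh(ωT) ⇒ p·(1 − cosh) = x(T) − x₀·cosh − (ẋ₀/ω)·sinh
numerator   = 0.3280 − (-0.1443)·3.164263 − (0.4914/3.1527)·3.002092 = 0.316678
denominator = 1 − 3.164263 = -2.164263
p = 0.316678 / -2.164263 = -0.1463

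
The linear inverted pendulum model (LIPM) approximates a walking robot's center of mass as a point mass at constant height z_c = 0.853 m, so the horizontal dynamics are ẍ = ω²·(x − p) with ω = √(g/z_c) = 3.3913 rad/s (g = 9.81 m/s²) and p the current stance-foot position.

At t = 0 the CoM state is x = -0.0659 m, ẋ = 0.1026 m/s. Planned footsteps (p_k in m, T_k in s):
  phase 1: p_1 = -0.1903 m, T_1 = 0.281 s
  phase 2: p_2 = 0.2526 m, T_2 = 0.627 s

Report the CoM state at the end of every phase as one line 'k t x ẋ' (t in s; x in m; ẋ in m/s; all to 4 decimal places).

phase 1: p=-0.1903, T=0.281, ωT=0.952955, cosh=1.489481, sinh=1.103881; start (x,ẋ)=(-0.065900, 0.102600) → end (x,ẋ)=(0.028388, 0.618524)
phase 2: p=0.2526, T=0.627, ωT=2.126345, cosh=4.251720, sinh=4.132448; start (x,ẋ)=(0.028388, 0.618524) → end (x,ẋ)=(0.053012, -0.512398)

1 0.2810 0.0284 0.6185
2 0.9080 0.0530 -0.5124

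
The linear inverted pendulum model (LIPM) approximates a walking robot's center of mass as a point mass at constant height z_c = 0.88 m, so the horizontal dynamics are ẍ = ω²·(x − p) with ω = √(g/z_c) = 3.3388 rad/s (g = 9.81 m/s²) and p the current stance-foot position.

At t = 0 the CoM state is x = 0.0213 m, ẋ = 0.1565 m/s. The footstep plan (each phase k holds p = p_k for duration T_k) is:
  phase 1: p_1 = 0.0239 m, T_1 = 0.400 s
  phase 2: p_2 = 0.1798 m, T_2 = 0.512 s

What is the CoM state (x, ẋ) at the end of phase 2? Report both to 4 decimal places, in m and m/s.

phase 1: p=0.0239, T=0.400, ωT=1.335520, cosh=2.032497, sinh=1.769476; start (x,ẋ)=(0.021300, 0.156500) → end (x,ẋ)=(0.101556, 0.302725)
phase 2: p=0.1798, T=0.512, ωT=1.709466, cosh=2.853485, sinh=2.672523; start (x,ẋ)=(0.101556, 0.302725) → end (x,ẋ)=(0.198848, 0.165652)

x = 0.1988, ẋ = 0.1657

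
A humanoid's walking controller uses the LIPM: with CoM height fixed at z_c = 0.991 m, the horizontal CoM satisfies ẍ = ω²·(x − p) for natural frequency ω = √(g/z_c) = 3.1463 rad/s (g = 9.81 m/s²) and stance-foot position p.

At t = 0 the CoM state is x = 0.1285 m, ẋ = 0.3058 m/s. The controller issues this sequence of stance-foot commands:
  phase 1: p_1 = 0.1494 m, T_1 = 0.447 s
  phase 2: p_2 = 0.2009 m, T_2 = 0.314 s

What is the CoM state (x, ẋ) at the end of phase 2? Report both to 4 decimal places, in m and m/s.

phase 1: p=0.1494, T=0.447, ωT=1.406396, cosh=2.163123, sinh=1.918098; start (x,ẋ)=(0.128500, 0.305800) → end (x,ẋ)=(0.290617, 0.535353)
phase 2: p=0.2009, T=0.314, ωT=0.987938, cosh=1.529017, sinh=1.156674; start (x,ẋ)=(0.290617, 0.535353) → end (x,ẋ)=(0.534891, 1.145068)

x = 0.5349, ẋ = 1.1451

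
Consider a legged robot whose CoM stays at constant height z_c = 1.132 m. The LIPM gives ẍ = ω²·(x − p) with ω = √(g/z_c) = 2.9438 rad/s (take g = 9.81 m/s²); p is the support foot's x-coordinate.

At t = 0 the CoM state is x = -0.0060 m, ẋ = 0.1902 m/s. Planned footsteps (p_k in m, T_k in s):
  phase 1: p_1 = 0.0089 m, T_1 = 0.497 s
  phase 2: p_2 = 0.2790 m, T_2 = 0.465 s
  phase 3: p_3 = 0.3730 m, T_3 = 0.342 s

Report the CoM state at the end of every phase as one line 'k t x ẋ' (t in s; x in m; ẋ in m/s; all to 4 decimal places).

phase 1: p=0.0089, T=0.497, ωT=1.463069, cosh=2.275359, sinh=2.043834; start (x,ẋ)=(-0.006000, 0.190200) → end (x,ẋ)=(0.107050, 0.343125)
phase 2: p=0.2790, T=0.465, ωT=1.368867, cosh=2.092645, sinh=1.838250; start (x,ẋ)=(0.107050, 0.343125) → end (x,ẋ)=(0.133434, -0.212457)
phase 3: p=0.3730, T=0.342, ωT=1.006780, cosh=1.551084, sinh=1.185690; start (x,ẋ)=(0.133434, -0.212457) → end (x,ẋ)=(-0.084160, -1.165729)

1 0.4970 0.1071 0.3431
2 0.9620 0.1334 -0.2125
3 1.3040 -0.0842 -1.1657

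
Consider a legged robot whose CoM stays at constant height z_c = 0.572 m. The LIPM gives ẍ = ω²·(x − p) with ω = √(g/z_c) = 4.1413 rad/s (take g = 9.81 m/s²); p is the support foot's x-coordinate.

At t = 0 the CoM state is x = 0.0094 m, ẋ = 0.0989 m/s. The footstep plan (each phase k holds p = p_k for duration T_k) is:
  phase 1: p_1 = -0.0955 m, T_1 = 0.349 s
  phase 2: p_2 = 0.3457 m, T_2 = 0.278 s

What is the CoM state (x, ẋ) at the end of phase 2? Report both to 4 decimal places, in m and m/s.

x = 0.4454, ẋ = 0.9655

phase 1: p=-0.0955, T=0.349, ωT=1.445314, cosh=2.239428, sinh=2.003755; start (x,ẋ)=(0.009400, 0.098900) → end (x,ẋ)=(0.187268, 1.091956)
phase 2: p=0.3457, T=0.278, ωT=1.151281, cosh=1.739237, sinh=1.423006; start (x,ẋ)=(0.187268, 1.091956) → end (x,ẋ)=(0.445360, 0.965517)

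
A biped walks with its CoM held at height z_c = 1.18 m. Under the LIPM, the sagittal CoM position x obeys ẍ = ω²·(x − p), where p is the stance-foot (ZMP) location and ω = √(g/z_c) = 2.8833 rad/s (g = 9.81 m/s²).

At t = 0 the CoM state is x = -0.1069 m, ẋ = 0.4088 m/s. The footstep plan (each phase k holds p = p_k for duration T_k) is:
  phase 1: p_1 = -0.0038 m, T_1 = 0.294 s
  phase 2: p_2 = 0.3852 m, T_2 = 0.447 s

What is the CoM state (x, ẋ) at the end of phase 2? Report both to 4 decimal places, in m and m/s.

x = -0.2248, ẋ = -1.3663

phase 1: p=-0.0038, T=0.294, ωT=0.847690, cosh=1.381326, sinh=0.952923; start (x,ẋ)=(-0.106900, 0.408800) → end (x,ẋ)=(-0.011107, 0.281412)
phase 2: p=0.3852, T=0.447, ωT=1.288835, cosh=1.952074, sinh=1.676483; start (x,ẋ)=(-0.011107, 0.281412) → end (x,ẋ)=(-0.224796, -1.366334)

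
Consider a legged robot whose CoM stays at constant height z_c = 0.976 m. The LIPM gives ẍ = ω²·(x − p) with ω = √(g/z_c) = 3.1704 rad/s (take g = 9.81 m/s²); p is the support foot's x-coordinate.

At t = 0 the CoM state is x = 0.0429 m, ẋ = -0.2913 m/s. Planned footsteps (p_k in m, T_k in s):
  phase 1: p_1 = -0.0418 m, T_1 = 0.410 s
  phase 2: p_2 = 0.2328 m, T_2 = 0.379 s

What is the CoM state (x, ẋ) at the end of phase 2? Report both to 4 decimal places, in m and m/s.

x = -0.3016, ẋ = -1.4784

phase 1: p=-0.0418, T=0.410, ωT=1.299864, cosh=1.970683, sinh=1.698114; start (x,ẋ)=(0.042900, -0.291300) → end (x,ẋ)=(-0.030908, -0.118060)
phase 2: p=0.2328, T=0.379, ωT=1.201582, cosh=1.813045, sinh=1.512327; start (x,ẋ)=(-0.030908, -0.118060) → end (x,ẋ)=(-0.301631, -1.478444)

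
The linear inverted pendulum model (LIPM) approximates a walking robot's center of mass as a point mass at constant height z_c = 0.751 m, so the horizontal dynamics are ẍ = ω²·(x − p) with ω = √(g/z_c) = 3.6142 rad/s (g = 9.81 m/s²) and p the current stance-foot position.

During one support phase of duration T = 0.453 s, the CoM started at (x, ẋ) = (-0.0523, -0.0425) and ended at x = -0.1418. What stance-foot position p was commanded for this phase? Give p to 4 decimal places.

p = -0.0161

ωT = 3.6142·0.453 = 1.637233; cosh(ωT) = 2.667720, sinh(ωT) = 2.473203
x(T) = p + (x₀−p)·cosh(ωT) + (ẋ₀/ω)·sinh(ωT) ⇒ p·(1 − cosh) = x(T) − x₀·cosh − (ẋ₀/ω)·sinh
numerator   = -0.1418 − (-0.0523)·2.667720 − (-0.0425/3.6142)·2.473203 = 0.026805
denominator = 1 − 2.667720 = -1.667720
p = 0.026805 / -1.667720 = -0.0161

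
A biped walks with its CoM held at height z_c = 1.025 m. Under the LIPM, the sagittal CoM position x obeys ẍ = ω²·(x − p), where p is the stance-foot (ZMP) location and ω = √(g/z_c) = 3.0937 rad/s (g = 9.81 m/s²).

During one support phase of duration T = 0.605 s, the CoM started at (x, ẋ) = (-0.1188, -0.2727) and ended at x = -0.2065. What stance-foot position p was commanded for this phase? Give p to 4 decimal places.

p = -0.2013

ωT = 3.0937·0.605 = 1.871689; cosh(ωT) = 3.326562, sinh(ωT) = 3.172699
x(T) = p + (x₀−p)·cosh(ωT) + (ẋ₀/ω)·sinh(ωT) ⇒ p·(1 − cosh) = x(T) − x₀·cosh − (ẋ₀/ω)·sinh
numerator   = -0.2065 − (-0.1188)·3.326562 − (-0.2727/3.0937)·3.172699 = 0.468359
denominator = 1 − 3.326562 = -2.326562
p = 0.468359 / -2.326562 = -0.2013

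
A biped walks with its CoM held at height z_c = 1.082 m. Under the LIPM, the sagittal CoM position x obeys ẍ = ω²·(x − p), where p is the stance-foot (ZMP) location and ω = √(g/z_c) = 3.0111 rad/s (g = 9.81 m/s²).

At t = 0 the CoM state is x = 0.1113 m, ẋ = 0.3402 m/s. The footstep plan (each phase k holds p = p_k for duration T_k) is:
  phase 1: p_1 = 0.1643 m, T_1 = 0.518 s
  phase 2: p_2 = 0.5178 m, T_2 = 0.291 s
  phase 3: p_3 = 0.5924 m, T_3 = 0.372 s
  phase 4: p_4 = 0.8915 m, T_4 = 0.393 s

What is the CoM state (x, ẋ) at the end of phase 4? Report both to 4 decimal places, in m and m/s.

phase 1: p=0.1643, T=0.518, ωT=1.559750, cosh=2.483910, sinh=2.273721; start (x,ẋ)=(0.111300, 0.340200) → end (x,ẋ)=(0.289542, 0.482167)
phase 2: p=0.5178, T=0.291, ωT=0.876230, cosh=1.409089, sinh=0.992739; start (x,ẋ)=(0.289542, 0.482167) → end (x,ẋ)=(0.355132, -0.002901)
phase 3: p=0.5924, T=0.372, ωT=1.120129, cosh=1.695744, sinh=1.369506; start (x,ẋ)=(0.355132, -0.002901) → end (x,ẋ)=(0.188734, -0.983347)
phase 4: p=0.8915, T=0.393, ωT=1.183362, cosh=1.785791, sinh=1.479544; start (x,ẋ)=(0.188734, -0.983347) → end (x,ẋ)=(-0.846673, -4.886911)

x = -0.8467, ẋ = -4.8869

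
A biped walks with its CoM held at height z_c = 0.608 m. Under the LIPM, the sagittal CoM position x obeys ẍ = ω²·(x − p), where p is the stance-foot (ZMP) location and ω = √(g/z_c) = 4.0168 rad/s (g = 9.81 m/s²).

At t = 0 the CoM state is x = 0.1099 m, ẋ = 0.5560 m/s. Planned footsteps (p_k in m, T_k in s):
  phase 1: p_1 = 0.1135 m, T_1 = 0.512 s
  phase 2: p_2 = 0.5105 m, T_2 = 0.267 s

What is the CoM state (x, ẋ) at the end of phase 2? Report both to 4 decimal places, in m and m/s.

phase 1: p=0.1135, T=0.512, ωT=2.056602, cosh=3.973620, sinh=3.845732; start (x,ẋ)=(0.109900, 0.556000) → end (x,ẋ)=(0.631516, 2.153721)
phase 2: p=0.5105, T=0.267, ωT=1.072486, cosh=1.632396, sinh=1.290239; start (x,ẋ)=(0.631516, 2.153721) → end (x,ẋ)=(1.399844, 4.142907)

x = 1.3998, ẋ = 4.1429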